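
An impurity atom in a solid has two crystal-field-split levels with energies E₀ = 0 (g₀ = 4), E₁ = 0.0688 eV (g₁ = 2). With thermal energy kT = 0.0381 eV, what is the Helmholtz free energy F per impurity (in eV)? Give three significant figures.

Eᵢ/kT = 0, 1.8058.
Z = Σ gᵢe^(−Eᵢ/kT) = 4·e^(−0) + 2·e^(−1.8058) = 4.0000 + 0.32869 = 4.3287.
F = −kT ln Z = −0.0381 × ln(4.3287) = −0.0381 × 1.4653 = -0.0558 eV.

-0.0558 eV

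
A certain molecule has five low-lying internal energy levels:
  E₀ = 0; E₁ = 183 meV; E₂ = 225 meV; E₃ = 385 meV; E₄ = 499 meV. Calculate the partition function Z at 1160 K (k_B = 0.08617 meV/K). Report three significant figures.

k_BT = 0.08617 × 1160 K = 99.957 meV.
Eᵢ/kT = 0, 1.8308, 2.2510, 3.8517, 4.9921.
Z = Σ e^(−Eᵢ/kT) = e^(−0) + e^(−1.8308) + e^(−2.2510) + e^(−3.8517) + e^(−4.9921) = 1.0000 + 0.16029 + 0.10529 + 0.021244 + 0.0067914 = 1.2936.

Z = 1.29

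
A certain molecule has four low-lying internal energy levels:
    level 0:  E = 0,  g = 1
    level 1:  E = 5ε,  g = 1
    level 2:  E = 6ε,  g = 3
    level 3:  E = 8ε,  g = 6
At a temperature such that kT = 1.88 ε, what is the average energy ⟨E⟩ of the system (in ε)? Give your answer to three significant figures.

Eᵢ/kT = 0, 2.6596, 3.1915, 4.2553.
Z = Σ gᵢe^(−Eᵢ/kT) = 1·e^(−0) + 1·e^(−2.6596) + 3·e^(−3.1915) + 6·e^(−4.2553) = 1.0000 + 0.069976 + 0.12333 + 0.085133 = 1.2784.
⟨E⟩ = Σ Eᵢ gᵢe^(−Eᵢ/kT) / Z = (0·1.0000 + 5·0.069976 + 6·0.12333 + 8·0.085133) / 1.2784 = 1.39 ε.

1.39 ε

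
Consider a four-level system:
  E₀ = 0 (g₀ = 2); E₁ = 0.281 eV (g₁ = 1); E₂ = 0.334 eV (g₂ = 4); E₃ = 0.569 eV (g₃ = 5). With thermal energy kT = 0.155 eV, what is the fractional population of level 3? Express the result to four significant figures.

0.04621

Eᵢ/kT = 0, 1.81290, 2.15484, 3.67097.
Z = Σ gᵢe^(−Eᵢ/kT) = 2·e^(−0) + 1·e^(−1.81290) + 4·e^(−2.15484) + 5·e^(−3.67097) = 2.00000 + 0.163180 + 0.463687 + 0.127259 = 2.75413.
P₃ = g₃ e^(−E₃/kT) / Z = 0.127259/2.75413 = 0.04621.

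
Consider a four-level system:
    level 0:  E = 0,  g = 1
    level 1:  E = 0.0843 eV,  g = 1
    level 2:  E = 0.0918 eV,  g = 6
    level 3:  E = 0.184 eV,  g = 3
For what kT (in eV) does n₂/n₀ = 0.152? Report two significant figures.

n₂/n₀ = (g₂/g₀) exp[−(E₂−E₀)/kT] = 0.152.
⇒ (E₂−E₀)/kT = ln((6/1)/0.152) = ln(39.47) = 3.676.
kT = 0.0918 eV / 3.676 = 0.025 eV.

0.025 eV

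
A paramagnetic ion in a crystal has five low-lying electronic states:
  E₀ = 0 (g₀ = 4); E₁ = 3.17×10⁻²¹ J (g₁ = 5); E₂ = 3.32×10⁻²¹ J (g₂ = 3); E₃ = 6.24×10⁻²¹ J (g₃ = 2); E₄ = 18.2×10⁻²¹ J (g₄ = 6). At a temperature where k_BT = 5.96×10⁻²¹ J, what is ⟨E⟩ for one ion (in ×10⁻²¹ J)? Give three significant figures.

Eᵢ/kT = 0, 0.53188, 0.55705, 1.0470, 3.0537.
Z = Σ gᵢe^(−Eᵢ/kT) = 4·e^(−0) + 5·e^(−0.53188) + 3·e^(−0.55705) + 2·e^(−1.0470) + 6·e^(−3.0537) = 4.0000 + 2.9375 + 1.7187 + 0.70198 + 0.28310 = 9.6413.
⟨E⟩ = Σ Eᵢ gᵢe^(−Eᵢ/kT) / Z = (0·4.0000 + 3.17·2.9375 + 3.32·1.7187 + 6.24·0.70198 + 18.2·0.28310) / 9.6413 = 2.55 ×10⁻²¹ J.

2.55 ×10⁻²¹ J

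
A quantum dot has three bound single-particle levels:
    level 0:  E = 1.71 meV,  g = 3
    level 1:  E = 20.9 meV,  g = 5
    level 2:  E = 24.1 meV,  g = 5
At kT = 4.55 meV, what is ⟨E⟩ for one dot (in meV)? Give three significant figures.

2.43 meV

Eᵢ/kT = 0.37582, 4.5934, 5.2967.
Z = Σ gᵢe^(−Eᵢ/kT) = 3·e^(−0.37582) + 5·e^(−4.5934) + 5·e^(−5.2967) = 2.0602 + 0.050592 + 0.025040 = 2.1358.
⟨E⟩ = Σ Eᵢ gᵢe^(−Eᵢ/kT) / Z = (1.71·2.0602 + 20.9·0.050592 + 24.1·0.025040) / 2.1358 = 2.43 meV.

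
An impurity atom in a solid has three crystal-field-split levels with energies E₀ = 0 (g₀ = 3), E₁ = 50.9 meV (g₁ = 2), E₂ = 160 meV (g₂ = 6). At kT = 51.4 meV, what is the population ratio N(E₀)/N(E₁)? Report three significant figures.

4.04

n₀/n₁ = (g₀/g₁) exp[−(E₀−E₁)/kT] = (3/2) × exp(−(-50.9 meV)/(51.4 meV)) = (3/2) × exp(0.99027) = 4.04.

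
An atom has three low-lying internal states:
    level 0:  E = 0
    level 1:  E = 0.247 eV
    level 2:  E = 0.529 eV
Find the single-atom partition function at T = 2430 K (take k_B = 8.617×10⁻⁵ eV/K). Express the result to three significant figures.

Z = 1.39

k_BT = 8.617×10⁻⁵ × 2430 K = 0.20939 eV.
Eᵢ/kT = 0, 1.1796, 2.5264.
Z = Σ e^(−Eᵢ/kT) = e^(−0) + e^(−1.1796) + e^(−2.5264) = 1.0000 + 0.30740 + 0.079946 = 1.3873.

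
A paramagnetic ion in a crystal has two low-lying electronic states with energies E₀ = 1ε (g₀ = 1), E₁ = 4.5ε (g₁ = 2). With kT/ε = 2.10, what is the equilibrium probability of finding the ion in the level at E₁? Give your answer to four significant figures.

0.2742

Eᵢ/kT = 0.476190, 2.14286.
Z = Σ gᵢe^(−Eᵢ/kT) = 1·e^(−0.476190) + 2·e^(−2.14286) = 0.621145 + 0.234638 = 0.855783.
P₁ = g₁ e^(−E₁/kT) / Z = 0.234638/0.855783 = 0.2742.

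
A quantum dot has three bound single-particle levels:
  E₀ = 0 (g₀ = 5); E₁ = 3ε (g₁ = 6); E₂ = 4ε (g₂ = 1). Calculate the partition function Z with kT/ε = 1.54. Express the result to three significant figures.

Eᵢ/kT = 0, 1.9481, 2.5974.
Z = Σ gᵢe^(−Eᵢ/kT) = 5·e^(−0) + 6·e^(−1.9481) + 1·e^(−2.5974) = 5.0000 + 0.85527 + 0.074467 = 5.9297.

Z = 5.93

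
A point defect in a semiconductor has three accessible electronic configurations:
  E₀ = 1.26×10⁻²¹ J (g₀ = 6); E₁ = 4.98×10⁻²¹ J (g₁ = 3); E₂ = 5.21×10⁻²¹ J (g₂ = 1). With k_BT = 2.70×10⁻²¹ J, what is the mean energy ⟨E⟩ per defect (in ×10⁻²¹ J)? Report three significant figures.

Eᵢ/kT = 0.46667, 1.8444, 1.9296.
Z = Σ gᵢe^(−Eᵢ/kT) = 6·e^(−0.46667) + 3·e^(−1.8444) + 1·e^(−1.9296) = 3.7625 + 0.47436 + 0.14521 = 4.3821.
⟨E⟩ = Σ Eᵢ gᵢe^(−Eᵢ/kT) / Z = (1.26·3.7625 + 4.98·0.47436 + 5.21·0.14521) / 4.3821 = 1.79 ×10⁻²¹ J.

1.79 ×10⁻²¹ J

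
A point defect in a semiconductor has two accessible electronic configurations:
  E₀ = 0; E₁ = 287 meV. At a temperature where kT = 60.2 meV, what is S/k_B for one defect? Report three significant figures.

0.0487

Eᵢ/kT = 0, 4.7674.
Z = Σ e^(−Eᵢ/kT) = e^(−0) + e^(−4.7674) = 1.0000 + 0.0085025 = 1.0085.
⟨E⟩ = Σ EᵢPᵢ = 2.4197 meV.
S/k_B = ln Z + ⟨E⟩/kT = ln(1.0085) + 2.4197/60.2 = 0.0084641 + 0.040194 = 0.0487.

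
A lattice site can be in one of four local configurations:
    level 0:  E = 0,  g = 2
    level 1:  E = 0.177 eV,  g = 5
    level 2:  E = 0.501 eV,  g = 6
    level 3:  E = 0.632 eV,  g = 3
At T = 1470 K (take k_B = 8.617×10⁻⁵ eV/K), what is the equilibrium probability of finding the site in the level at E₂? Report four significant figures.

0.03409

k_BT = 8.617×10⁻⁵ × 1470 K = 0.126670 eV.
Eᵢ/kT = 0, 1.39733, 3.95516, 4.98934.
Z = Σ gᵢe^(−Eᵢ/kT) = 2·e^(−0) + 5·e^(−1.39733) + 6·e^(−3.95516) + 3·e^(−4.98934) = 2.00000 + 1.23628 + 0.114934 + 0.0204305 = 3.37164.
P₂ = g₂ e^(−E₂/kT) / Z = 0.114934/3.37164 = 0.03409.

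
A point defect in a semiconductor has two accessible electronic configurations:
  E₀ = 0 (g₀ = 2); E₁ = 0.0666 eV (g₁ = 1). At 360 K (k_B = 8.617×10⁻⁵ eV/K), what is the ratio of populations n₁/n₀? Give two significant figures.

0.058

k_BT = 8.617×10⁻⁵ × 360 K = 0.03102 eV.
n₁/n₀ = (g₁/g₀) exp[−(E₁−E₀)/kT] = (1/2) × exp(−(0.0666 eV)/(0.03102 eV)) = (1/2) × exp(-2.147) = 0.058.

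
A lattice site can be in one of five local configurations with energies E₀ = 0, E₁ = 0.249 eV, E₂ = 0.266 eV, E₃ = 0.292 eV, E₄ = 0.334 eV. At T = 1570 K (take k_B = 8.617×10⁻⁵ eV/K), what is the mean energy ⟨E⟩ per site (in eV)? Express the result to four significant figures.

0.09258 eV

k_BT = 8.617×10⁻⁵ × 1570 K = 0.135287 eV.
Eᵢ/kT = 0, 1.84053, 1.96619, 2.15837, 2.46883.
Z = Σ e^(−Eᵢ/kT) = e^(−0) + e^(−1.84053) + e^(−1.96619) + e^(−2.15837) + e^(−2.46883) = 1.00000 + 0.158733 + 0.139989 + 0.115513 + 0.0846839 = 1.49892.
⟨E⟩ = Σ Eᵢ e^(−Eᵢ/kT) / Z = (0·1.00000 + 0.249·0.158733 + 0.266·0.139989 + 0.292·0.115513 + 0.334·0.0846839) / 1.49892 = 0.09258 eV.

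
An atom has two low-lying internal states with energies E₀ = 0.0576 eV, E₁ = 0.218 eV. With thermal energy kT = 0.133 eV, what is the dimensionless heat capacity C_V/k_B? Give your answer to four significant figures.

0.2579

Eᵢ/kT = 0.433083, 1.63910.
Z = Σ e^(−Eᵢ/kT) = e^(−0.433083) + e^(−1.63910) = 0.648507 + 0.194155 = 0.842662.
⟨E⟩ = 0.0945572 eV, ⟨E²⟩ = 0.0135032 eV².
C_V/k_B = (⟨E²⟩ − ⟨E⟩²)/(kT)² = (0.0135032 − 0.00894106)/0.0176890 = 0.2579.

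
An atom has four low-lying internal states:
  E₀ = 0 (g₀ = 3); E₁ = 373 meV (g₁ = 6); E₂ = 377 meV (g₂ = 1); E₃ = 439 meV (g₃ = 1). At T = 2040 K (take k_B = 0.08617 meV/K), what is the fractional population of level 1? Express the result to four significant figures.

0.1835

k_BT = 0.08617 × 2040 K = 175.787 meV.
Eᵢ/kT = 0, 2.12189, 2.14464, 2.49734.
Z = Σ gᵢe^(−Eᵢ/kT) = 3·e^(−0) + 6·e^(−2.12189) + 1·e^(−2.14464) + 1·e^(−2.49734) = 3.00000 + 0.718830 + 0.117110 + 0.0823036 = 3.91824.
P₁ = g₁ e^(−E₁/kT) / Z = 0.718830/3.91824 = 0.1835.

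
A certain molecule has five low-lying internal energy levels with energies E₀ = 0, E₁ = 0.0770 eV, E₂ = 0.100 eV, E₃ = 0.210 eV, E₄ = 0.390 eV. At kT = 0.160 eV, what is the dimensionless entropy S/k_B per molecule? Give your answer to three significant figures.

Eᵢ/kT = 0, 0.48125, 0.62500, 1.3125, 2.4375.
Z = Σ e^(−Eᵢ/kT) = e^(−0) + e^(−0.48125) + e^(−0.62500) + e^(−1.3125) + e^(−2.4375) = 1.0000 + 0.61801 + 0.53526 + 0.26915 + 0.087379 = 2.5098.
⟨E⟩ = Σ EᵢPᵢ = 0.076385 eV.
S/k_B = ln Z + ⟨E⟩/kT = ln(2.5098) + 0.076385/0.160 = 0.92020 + 0.47741 = 1.40.

1.40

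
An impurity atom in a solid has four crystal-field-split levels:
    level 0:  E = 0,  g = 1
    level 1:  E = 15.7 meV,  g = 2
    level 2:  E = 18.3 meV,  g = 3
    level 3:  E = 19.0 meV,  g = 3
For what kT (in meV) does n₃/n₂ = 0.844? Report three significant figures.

n₃/n₂ = (g₃/g₂) exp[−(E₃−E₂)/kT] = 0.844.
⇒ (E₃−E₂)/kT = ln((3/3)/0.844) = ln(1.1848) = 0.16957.
kT = 0.7 meV / 0.16957 = 4.13 meV.

4.13 meV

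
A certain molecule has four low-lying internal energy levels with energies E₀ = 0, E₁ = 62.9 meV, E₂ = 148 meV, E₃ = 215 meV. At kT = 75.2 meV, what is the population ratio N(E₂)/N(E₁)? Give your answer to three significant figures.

n₂/n₁ = exp[−(E₂−E₁)/kT] = exp(−(85.1 meV)/(75.2 meV)) = exp(-1.1316) = 0.323.

0.323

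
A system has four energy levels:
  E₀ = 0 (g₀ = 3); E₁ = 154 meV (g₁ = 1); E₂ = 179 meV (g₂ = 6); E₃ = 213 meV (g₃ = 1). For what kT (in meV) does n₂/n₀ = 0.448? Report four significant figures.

119.6 meV

n₂/n₀ = (g₂/g₀) exp[−(E₂−E₀)/kT] = 0.448.
⇒ (E₂−E₀)/kT = ln((6/3)/0.448) = ln(4.46429) = 1.49611.
kT = 179 meV / 1.49611 = 119.6 meV.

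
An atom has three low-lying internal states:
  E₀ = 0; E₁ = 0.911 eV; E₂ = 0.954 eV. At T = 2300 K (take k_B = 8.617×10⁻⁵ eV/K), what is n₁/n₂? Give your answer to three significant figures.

1.24

k_BT = 8.617×10⁻⁵ × 2300 K = 0.19819 eV.
n₁/n₂ = exp[−(E₁−E₂)/kT] = exp(−(-0.043 eV)/(0.19819 eV)) = exp(0.21696) = 1.24.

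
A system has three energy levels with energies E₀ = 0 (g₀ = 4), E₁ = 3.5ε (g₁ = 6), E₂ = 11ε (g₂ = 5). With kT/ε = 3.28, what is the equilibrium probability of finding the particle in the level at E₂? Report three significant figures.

Eᵢ/kT = 0, 1.0671, 3.3537.
Z = Σ gᵢe^(−Eᵢ/kT) = 4·e^(−0) + 6·e^(−1.0671) + 5·e^(−3.3537) = 4.0000 + 2.0640 + 0.17477 = 6.2388.
P₂ = g₂ e^(−E₂/kT) / Z = 0.17477/6.2388 = 0.0280.

0.0280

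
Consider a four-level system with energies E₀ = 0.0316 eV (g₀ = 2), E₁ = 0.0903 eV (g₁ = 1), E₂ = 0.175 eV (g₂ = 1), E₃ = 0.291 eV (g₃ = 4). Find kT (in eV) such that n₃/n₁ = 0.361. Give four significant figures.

0.08345 eV

n₃/n₁ = (g₃/g₁) exp[−(E₃−E₁)/kT] = 0.361.
⇒ (E₃−E₁)/kT = ln((4/1)/0.361) = ln(11.0803) = 2.40517.
kT = 0.2007 eV / 2.40517 = 0.08345 eV.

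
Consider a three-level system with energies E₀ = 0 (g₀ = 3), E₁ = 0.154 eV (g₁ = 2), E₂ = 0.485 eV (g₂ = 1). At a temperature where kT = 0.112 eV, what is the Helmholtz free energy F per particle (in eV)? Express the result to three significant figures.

-0.141 eV

Eᵢ/kT = 0, 1.3750, 4.3304.
Z = Σ gᵢe^(−Eᵢ/kT) = 3·e^(−0) + 2·e^(−1.3750) + 1·e^(−4.3304) = 3.0000 + 0.50568 + 0.013162 = 3.5188.
F = −kT ln Z = −0.112 × ln(3.5188) = −0.112 × 1.2581 = -0.141 eV.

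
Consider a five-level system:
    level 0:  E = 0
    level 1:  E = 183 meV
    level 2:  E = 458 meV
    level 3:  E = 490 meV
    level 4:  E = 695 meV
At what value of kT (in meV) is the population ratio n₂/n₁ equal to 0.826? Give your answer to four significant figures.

1439 meV

n₂/n₁ = exp[−(E₂−E₁)/kT] = 0.826.
⇒ (E₂−E₁)/kT = ln(1/0.826) = ln(1.21065) = 0.191157.
kT = 275 meV / 0.191157 = 1439 meV.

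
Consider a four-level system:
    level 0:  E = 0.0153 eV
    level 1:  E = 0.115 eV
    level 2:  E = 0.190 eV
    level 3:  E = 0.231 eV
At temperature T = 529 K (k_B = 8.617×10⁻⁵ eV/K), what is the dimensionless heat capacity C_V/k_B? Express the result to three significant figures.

k_BT = 8.617×10⁻⁵ × 529 K = 0.045584 eV.
Eᵢ/kT = 0.33564, 2.5228, 4.1681, 5.0676.
Z = Σ e^(−Eᵢ/kT) = e^(−0.33564) + e^(−2.5228) + e^(−4.1681) + e^(−5.0676) = 0.71488 + 0.080235 + 0.015482 + 0.0062975 = 0.81689.
⟨E⟩ = 0.030066 eV, ⟨E²⟩ = 0.0025994 eV².
C_V/k_B = (⟨E²⟩ − ⟨E⟩²)/(kT)² = (0.0025994 − 0.00090396)/0.0020779 = 0.816.

0.816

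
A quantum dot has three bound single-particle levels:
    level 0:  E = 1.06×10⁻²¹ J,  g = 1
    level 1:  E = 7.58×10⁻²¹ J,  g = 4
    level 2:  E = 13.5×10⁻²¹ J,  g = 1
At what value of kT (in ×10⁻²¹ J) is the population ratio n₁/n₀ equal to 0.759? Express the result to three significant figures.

n₁/n₀ = (g₁/g₀) exp[−(E₁−E₀)/kT] = 0.759.
⇒ (E₁−E₀)/kT = ln((4/1)/0.759) = ln(5.2701) = 1.6620.
kT = 6.52 ×10⁻²¹ J / 1.6620 = 3.92 ×10⁻²¹ J.

3.92 ×10⁻²¹ J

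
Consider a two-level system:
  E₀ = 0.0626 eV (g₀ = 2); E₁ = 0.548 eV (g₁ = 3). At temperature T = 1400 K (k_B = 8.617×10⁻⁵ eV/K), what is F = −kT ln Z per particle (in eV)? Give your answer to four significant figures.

k_BT = 8.617×10⁻⁵ × 1400 K = 0.120638 eV.
Eᵢ/kT = 0.518908, 4.54252.
Z = Σ gᵢe^(−Eᵢ/kT) = 2·e^(−0.518908) + 3·e^(−4.54252) = 1.19034 + 0.0319396 = 1.22228.
F = −kT ln Z = −0.120638 × ln(1.22228) = −0.120638 × 0.200718 = -0.02421 eV.

-0.02421 eV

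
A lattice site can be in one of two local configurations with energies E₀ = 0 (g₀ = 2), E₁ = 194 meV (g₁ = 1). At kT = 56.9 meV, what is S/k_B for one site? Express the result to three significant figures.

0.765

Eᵢ/kT = 0, 3.4095.
Z = Σ gᵢe^(−Eᵢ/kT) = 2·e^(−0) + 1·e^(−3.4095) = 2.0000 + 0.033058 = 2.0331.
⟨E⟩ = Σ EᵢPᵢ = 3.1544 meV.
S/k_B = ln Z + ⟨E⟩/kT = ln(2.0331) + 3.1544/56.9 = 0.70956 + 0.055438 = 0.765.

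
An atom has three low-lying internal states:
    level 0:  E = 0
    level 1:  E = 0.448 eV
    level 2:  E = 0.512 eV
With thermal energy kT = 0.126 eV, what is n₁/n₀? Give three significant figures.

n₁/n₀ = exp[−(E₁−E₀)/kT] = exp(−(0.448 eV)/(0.126 eV)) = exp(-3.5556) = 0.0286.

0.0286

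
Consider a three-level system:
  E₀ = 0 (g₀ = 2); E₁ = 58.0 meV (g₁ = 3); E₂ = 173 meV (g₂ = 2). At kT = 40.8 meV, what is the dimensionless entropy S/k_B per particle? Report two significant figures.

Eᵢ/kT = 0, 1.422, 4.240.
Z = Σ gᵢe^(−Eᵢ/kT) = 2·e^(−0) + 3·e^(−1.422) + 2·e^(−4.240) = 2.000 + 0.7237 + 0.02882 = 2.753.
⟨E⟩ = Σ EᵢPᵢ = 17.06 meV.
S/k_B = ln Z + ⟨E⟩/kT = ln(2.753) + 17.06/40.8 = 1.013 + 0.4181 = 1.4.

1.4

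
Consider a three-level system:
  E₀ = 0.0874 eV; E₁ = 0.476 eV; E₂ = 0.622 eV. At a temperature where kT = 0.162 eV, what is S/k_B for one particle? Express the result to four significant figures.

Eᵢ/kT = 0.539506, 2.93827, 3.83951.
Z = Σ e^(−Eᵢ/kT) = e^(−0.539506) + e^(−2.93827) + e^(−3.83951) = 0.583036 + 0.0529573 + 0.0215041 = 0.657497.
⟨E⟩ = Σ EᵢPᵢ = 0.136184 eV.
S/k_B = ln Z + ⟨E⟩/kT = ln(0.657497) + 0.136184/0.162 = -0.419315 + 0.840642 = 0.4213.

0.4213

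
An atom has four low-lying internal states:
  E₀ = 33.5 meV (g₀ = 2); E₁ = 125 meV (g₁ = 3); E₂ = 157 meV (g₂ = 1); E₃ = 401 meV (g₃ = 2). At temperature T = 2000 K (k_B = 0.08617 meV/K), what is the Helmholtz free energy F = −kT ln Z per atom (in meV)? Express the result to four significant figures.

-225.3 meV

k_BT = 0.08617 × 2000 K = 172.340 meV.
Eᵢ/kT = 0.194383, 0.725310, 0.910990, 2.32680.
Z = Σ gᵢe^(−Eᵢ/kT) = 2·e^(−0.194383) + 3·e^(−0.725310) + 1·e^(−0.910990) + 2·e^(−2.32680) = 1.64669 + 1.45252 + 0.402126 + 0.195215 = 3.69655.
F = −kT ln Z = −172.340 × ln(3.69655) = −172.340 × 1.30740 = -225.3 meV.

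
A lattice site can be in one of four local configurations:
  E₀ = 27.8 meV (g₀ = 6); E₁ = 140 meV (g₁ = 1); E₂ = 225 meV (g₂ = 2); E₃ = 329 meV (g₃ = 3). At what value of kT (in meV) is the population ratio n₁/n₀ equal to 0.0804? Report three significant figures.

154 meV

n₁/n₀ = (g₁/g₀) exp[−(E₁−E₀)/kT] = 0.0804.
⇒ (E₁−E₀)/kT = ln((1/6)/0.0804) = ln(2.0730) = 0.72900.
kT = 112.2 meV / 0.72900 = 154 meV.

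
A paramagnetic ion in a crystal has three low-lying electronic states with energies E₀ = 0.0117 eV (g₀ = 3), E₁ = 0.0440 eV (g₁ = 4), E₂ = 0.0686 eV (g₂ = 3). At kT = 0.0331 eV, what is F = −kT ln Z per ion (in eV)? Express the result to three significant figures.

-0.0419 eV

Eᵢ/kT = 0.35347, 1.3293, 2.0725.
Z = Σ gᵢe^(−Eᵢ/kT) = 3·e^(−0.35347) + 4·e^(−1.3293) + 3·e^(−2.0725) = 2.1067 + 1.0586 + 0.37761 = 3.5429.
F = −kT ln Z = −0.0331 × ln(3.5429) = −0.0331 × 1.2649 = -0.0419 eV.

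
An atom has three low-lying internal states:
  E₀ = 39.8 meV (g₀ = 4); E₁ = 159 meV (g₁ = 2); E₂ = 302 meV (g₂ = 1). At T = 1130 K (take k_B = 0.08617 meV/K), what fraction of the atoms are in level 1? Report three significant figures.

0.126

k_BT = 0.08617 × 1130 K = 97.372 meV.
Eᵢ/kT = 0.40874, 1.6329, 3.1015.
Z = Σ gᵢe^(−Eᵢ/kT) = 4·e^(−0.40874) + 2·e^(−1.6329) + 1·e^(−3.1015) = 2.6579 + 0.39072 + 0.044982 = 3.0936.
P₁ = g₁ e^(−E₁/kT) / Z = 0.39072/3.0936 = 0.126.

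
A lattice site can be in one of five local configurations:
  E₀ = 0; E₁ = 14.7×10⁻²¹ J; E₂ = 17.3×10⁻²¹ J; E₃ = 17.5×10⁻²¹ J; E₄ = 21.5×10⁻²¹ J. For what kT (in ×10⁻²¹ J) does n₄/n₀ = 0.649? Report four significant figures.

49.73 ×10⁻²¹ J

n₄/n₀ = exp[−(E₄−E₀)/kT] = 0.649.
⇒ (E₄−E₀)/kT = ln(1/0.649) = ln(1.54083) = 0.432321.
kT = 21.5 ×10⁻²¹ J / 0.432321 = 49.73 ×10⁻²¹ J.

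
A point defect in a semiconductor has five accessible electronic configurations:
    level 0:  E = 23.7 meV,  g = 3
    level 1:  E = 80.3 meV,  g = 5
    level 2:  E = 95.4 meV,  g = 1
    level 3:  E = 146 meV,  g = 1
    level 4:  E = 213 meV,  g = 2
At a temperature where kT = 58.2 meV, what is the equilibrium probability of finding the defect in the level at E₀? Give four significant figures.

0.5574

Eᵢ/kT = 0.407216, 1.37973, 1.63918, 2.50859, 3.65979.
Z = Σ gᵢe^(−Eᵢ/kT) = 3·e^(−0.407216) + 5·e^(−1.37973) + 1·e^(−1.63918) + 1·e^(−2.50859) + 2·e^(−3.65979) = 1.99650 + 1.25823 + 0.194139 + 0.0813829 + 0.0514758 = 3.58173.
P₀ = g₀ e^(−E₀/kT) / Z = 1.99650/3.58173 = 0.5574.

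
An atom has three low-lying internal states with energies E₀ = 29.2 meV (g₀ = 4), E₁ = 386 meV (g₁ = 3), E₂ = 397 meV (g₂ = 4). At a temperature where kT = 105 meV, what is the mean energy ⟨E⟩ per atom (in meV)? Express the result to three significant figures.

Eᵢ/kT = 0.27810, 3.6762, 3.7810.
Z = Σ gᵢe^(−Eᵢ/kT) = 4·e^(−0.27810) + 3·e^(−3.6762) + 4·e^(−3.7810) = 3.0289 + 0.075957 + 0.091200 = 3.1961.
⟨E⟩ = Σ Eᵢ gᵢe^(−Eᵢ/kT) / Z = (29.2·3.0289 + 386·0.075957 + 397·0.091200) / 3.1961 = 48.2 meV.

48.2 meV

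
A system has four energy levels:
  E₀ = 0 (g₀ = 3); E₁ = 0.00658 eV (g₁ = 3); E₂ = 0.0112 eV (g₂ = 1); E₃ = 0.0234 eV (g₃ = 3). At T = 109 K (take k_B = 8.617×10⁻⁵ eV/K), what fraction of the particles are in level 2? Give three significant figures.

0.0602

k_BT = 8.617×10⁻⁵ × 109 K = 0.0093925 eV.
Eᵢ/kT = 0, 0.70056, 1.1924, 2.4913.
Z = Σ gᵢe^(−Eᵢ/kT) = 3·e^(−0) + 3·e^(−0.70056) + 1·e^(−1.1924) + 3·e^(−2.4913) = 3.0000 + 1.4889 + 0.30349 + 0.24841 = 5.0408.
P₂ = g₂ e^(−E₂/kT) / Z = 0.30349/5.0408 = 0.0602.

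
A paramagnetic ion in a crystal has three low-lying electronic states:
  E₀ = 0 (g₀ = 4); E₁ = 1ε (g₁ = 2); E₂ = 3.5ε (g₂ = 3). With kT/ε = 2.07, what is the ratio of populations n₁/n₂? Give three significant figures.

2.23

n₁/n₂ = (g₁/g₂) exp[−(E₁−E₂)/kT] = (2/3) × exp(−(-2.5ε)/(2.07ε)) = (2/3) × exp(1.2077) = 2.23.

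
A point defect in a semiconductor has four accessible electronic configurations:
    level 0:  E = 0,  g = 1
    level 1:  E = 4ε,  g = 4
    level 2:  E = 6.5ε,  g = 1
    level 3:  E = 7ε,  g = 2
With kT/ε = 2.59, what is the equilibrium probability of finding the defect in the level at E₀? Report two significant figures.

Eᵢ/kT = 0, 1.544, 2.510, 2.703.
Z = Σ gᵢe^(−Eᵢ/kT) = 1·e^(−0) + 4·e^(−1.544) + 1·e^(−2.510) + 2·e^(−2.703) = 1.000 + 0.8541 + 0.08127 + 0.1340 = 2.069.
P₀ = g₀ e^(−E₀/kT) / Z = 1.000/2.069 = 0.48.

0.48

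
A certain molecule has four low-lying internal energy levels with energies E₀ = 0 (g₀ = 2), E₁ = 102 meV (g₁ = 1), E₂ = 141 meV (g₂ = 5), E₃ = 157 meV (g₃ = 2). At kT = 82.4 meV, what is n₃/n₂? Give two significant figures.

n₃/n₂ = (g₃/g₂) exp[−(E₃−E₂)/kT] = (2/5) × exp(−(16 meV)/(82.4 meV)) = (2/5) × exp(-0.1942) = 0.33.

0.33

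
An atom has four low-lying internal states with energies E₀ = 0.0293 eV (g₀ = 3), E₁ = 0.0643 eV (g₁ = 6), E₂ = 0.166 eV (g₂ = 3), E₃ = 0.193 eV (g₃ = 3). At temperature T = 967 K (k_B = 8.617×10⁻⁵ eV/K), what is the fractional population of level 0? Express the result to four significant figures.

0.3776

k_BT = 8.617×10⁻⁵ × 967 K = 0.0833264 eV.
Eᵢ/kT = 0.351629, 0.771664, 1.99217, 2.31619.
Z = Σ gᵢe^(−Eᵢ/kT) = 3·e^(−0.351629) + 6·e^(−0.771664) + 3·e^(−1.99217) + 3·e^(−2.31619) = 2.11062 + 2.77346 + 0.409197 + 0.295946 = 5.58922.
P₀ = g₀ e^(−E₀/kT) / Z = 2.11062/5.58922 = 0.3776.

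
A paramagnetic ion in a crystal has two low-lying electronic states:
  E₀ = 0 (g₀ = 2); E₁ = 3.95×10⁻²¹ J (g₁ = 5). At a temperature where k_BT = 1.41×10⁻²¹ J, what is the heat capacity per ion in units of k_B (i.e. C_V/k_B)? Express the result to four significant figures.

0.8980

Eᵢ/kT = 0, 2.80142.
Z = Σ gᵢe^(−Eᵢ/kT) = 2·e^(−0) + 5·e^(−2.80142) = 2.00000 + 0.303619 = 2.30362.
⟨E⟩ = 0.520613, ⟨E²⟩ = 2.05642.
C_V/k_B = (⟨E²⟩ − ⟨E⟩²)/(kT)² = (2.05642 − 0.271038)/1.98810 = 0.8980.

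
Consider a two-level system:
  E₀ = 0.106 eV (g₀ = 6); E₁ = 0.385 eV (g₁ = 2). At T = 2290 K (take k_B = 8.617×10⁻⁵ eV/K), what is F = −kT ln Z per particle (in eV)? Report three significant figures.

k_BT = 8.617×10⁻⁵ × 2290 K = 0.19733 eV.
Eᵢ/kT = 0.53717, 1.9510.
Z = Σ gᵢe^(−Eᵢ/kT) = 6·e^(−0.53717) + 2·e^(−1.9510) = 3.5064 + 0.28426 = 3.7907.
F = −kT ln Z = −0.19733 × ln(3.7907) = −0.19733 × 1.3326 = -0.263 eV.

-0.263 eV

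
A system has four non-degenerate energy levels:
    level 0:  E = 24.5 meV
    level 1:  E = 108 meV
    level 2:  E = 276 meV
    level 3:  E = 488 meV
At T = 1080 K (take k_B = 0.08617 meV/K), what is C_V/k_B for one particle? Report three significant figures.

0.513

k_BT = 0.08617 × 1080 K = 93.064 meV.
Eᵢ/kT = 0.26326, 1.1605, 2.9657, 5.2437.
Z = Σ e^(−Eᵢ/kT) = e^(−0.26326) + e^(−1.1605) + e^(−2.9657) + e^(−5.2437) = 0.76854 + 0.31333 + 0.051524 + 0.0052807 = 1.1387.
⟨E⟩ = 61.005 meV, ⟨E²⟩ = 8165.9 meV².
C_V/k_B = (⟨E²⟩ − ⟨E⟩²)/(kT)² = (8165.9 − 3721.6)/8660.9 = 0.513.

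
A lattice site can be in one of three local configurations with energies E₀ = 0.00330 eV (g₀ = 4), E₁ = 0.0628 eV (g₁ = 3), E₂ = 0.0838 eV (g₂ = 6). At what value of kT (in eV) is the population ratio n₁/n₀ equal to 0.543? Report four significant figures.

0.1842 eV

n₁/n₀ = (g₁/g₀) exp[−(E₁−E₀)/kT] = 0.543.
⇒ (E₁−E₀)/kT = ln((3/4)/0.543) = ln(1.38122) = 0.322967.
kT = 0.05950 eV / 0.322967 = 0.1842 eV.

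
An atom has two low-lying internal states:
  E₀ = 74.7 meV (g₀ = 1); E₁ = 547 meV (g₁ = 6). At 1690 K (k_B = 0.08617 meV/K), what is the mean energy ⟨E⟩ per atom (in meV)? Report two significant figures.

k_BT = 0.08617 × 1690 K = 145.6 meV.
Eᵢ/kT = 0.5130, 3.757.
Z = Σ gᵢe^(−Eᵢ/kT) = 1·e^(−0.5130) + 6·e^(−3.757) = 0.5987 + 0.1401 = 0.7388.
⟨E⟩ = Σ Eᵢ gᵢe^(−Eᵢ/kT) / Z = (74.7·0.5987 + 547·0.1401) / 0.7388 = 160 meV.

160 meV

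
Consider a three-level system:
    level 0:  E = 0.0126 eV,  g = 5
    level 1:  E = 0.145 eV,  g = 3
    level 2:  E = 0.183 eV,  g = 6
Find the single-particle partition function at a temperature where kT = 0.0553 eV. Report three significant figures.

Z = 4.42

Eᵢ/kT = 0.22785, 2.6221, 3.3092.
Z = Σ gᵢe^(−Eᵢ/kT) = 5·e^(−0.22785) + 3·e^(−2.6221) + 6·e^(−3.3092) = 3.9812 + 0.21795 + 0.21927 = 4.4184.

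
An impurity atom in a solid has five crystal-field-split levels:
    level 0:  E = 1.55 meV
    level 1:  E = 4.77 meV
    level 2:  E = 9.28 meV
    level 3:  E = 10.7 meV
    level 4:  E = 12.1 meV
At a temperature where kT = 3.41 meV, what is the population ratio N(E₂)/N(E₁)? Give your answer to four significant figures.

n₂/n₁ = exp[−(E₂−E₁)/kT] = exp(−(4.51 meV)/(3.41 meV)) = exp(-1.32258) = 0.2664.

0.2664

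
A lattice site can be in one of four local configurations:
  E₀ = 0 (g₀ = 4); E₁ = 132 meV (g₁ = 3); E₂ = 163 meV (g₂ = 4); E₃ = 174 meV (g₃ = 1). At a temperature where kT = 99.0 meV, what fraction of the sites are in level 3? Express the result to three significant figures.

Eᵢ/kT = 0, 1.3333, 1.6465, 1.7576.
Z = Σ gᵢe^(−Eᵢ/kT) = 4·e^(−0) + 3·e^(−1.3333) + 4·e^(−1.6465) + 1·e^(−1.7576) = 4.0000 + 0.79082 + 0.77089 + 0.17246 = 5.7342.
P₃ = g₃ e^(−E₃/kT) / Z = 0.17246/5.7342 = 0.0301.

0.0301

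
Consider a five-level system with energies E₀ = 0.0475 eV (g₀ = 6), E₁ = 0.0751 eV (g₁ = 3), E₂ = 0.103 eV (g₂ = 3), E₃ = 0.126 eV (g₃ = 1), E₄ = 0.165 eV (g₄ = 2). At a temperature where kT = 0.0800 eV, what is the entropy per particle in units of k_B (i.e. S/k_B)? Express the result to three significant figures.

Eᵢ/kT = 0.59375, 0.93875, 1.2875, 1.5750, 2.0625.
Z = Σ gᵢe^(−Eᵢ/kT) = 6·e^(−0.59375) + 3·e^(−0.93875) + 3·e^(−1.2875) + 1·e^(−1.5750) + 2·e^(−2.0625) = 3.3135 + 1.1733 + 0.82788 + 0.20701 + 0.25427 = 5.7760.
⟨E⟩ = Σ EᵢPᵢ = 0.069047 eV.
S/k_B = ln Z + ⟨E⟩/kT = ln(5.7760) + 0.069047/0.0800 = 1.7537 + 0.86309 = 2.62.

2.62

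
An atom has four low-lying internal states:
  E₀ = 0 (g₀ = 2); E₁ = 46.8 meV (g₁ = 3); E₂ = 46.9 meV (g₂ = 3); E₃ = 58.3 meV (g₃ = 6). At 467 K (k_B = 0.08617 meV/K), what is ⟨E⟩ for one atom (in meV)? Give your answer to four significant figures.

32.17 meV

k_BT = 0.08617 × 467 K = 40.2414 meV.
Eᵢ/kT = 0, 1.16298, 1.16547, 1.44876.
Z = Σ gᵢe^(−Eᵢ/kT) = 2·e^(−0) + 3·e^(−1.16298) + 3·e^(−1.16547) + 6·e^(−1.44876) = 2.00000 + 0.937660 + 0.935328 + 1.40917 = 5.28216.
⟨E⟩ = Σ Eᵢ gᵢe^(−Eᵢ/kT) / Z = (0·2.00000 + 46.8·0.937660 + 46.9·0.935328 + 58.3·1.40917) / 5.28216 = 32.17 meV.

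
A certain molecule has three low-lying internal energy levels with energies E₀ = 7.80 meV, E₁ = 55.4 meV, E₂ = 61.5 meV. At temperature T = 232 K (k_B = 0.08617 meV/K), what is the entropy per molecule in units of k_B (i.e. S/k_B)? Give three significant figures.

k_BT = 0.08617 × 232 K = 19.991 meV.
Eᵢ/kT = 0.39018, 2.7712, 3.0764.
Z = Σ e^(−Eᵢ/kT) = e^(−0.39018) + e^(−2.7712) + e^(−3.0764) = 0.67694 + 0.062587 + 0.046125 = 0.78565.
⟨E⟩ = Σ EᵢPᵢ = 14.745 meV.
S/k_B = ln Z + ⟨E⟩/kT = ln(0.78565) + 14.745/19.991 = -0.24124 + 0.73758 = 0.496.

0.496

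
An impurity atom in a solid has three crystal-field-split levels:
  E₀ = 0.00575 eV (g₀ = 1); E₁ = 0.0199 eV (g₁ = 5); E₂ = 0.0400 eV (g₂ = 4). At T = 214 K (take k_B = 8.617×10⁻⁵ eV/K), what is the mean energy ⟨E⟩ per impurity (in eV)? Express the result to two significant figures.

0.019 eV

k_BT = 8.617×10⁻⁵ × 214 K = 0.01844 eV.
Eᵢ/kT = 0.3118, 1.079, 2.169.
Z = Σ gᵢe^(−Eᵢ/kT) = 1·e^(−0.3118) + 5·e^(−1.079) + 4·e^(−2.169) = 0.7321 + 1.700 + 0.4572 = 2.889.
⟨E⟩ = Σ Eᵢ gᵢe^(−Eᵢ/kT) / Z = (0.00575·0.7321 + 0.0199·1.700 + 0.0400·0.4572) / 2.889 = 0.019 eV.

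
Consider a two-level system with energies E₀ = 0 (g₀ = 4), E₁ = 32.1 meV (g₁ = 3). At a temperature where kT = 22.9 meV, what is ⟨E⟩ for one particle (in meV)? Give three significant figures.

5.00 meV

Eᵢ/kT = 0, 1.4017.
Z = Σ gᵢe^(−Eᵢ/kT) = 4·e^(−0) + 3·e^(−1.4017) = 4.0000 + 0.73853 = 4.7385.
⟨E⟩ = Σ Eᵢ gᵢe^(−Eᵢ/kT) / Z = (0·4.0000 + 32.1·0.73853) / 4.7385 = 5.00 meV.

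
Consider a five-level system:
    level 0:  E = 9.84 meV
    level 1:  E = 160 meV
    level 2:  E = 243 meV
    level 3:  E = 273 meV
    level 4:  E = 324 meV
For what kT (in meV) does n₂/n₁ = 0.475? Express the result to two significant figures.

110 meV

n₂/n₁ = exp[−(E₂−E₁)/kT] = 0.475.
⇒ (E₂−E₁)/kT = ln(1/0.475) = ln(2.105) = 0.7443.
kT = 83 meV / 0.7443 = 110 meV.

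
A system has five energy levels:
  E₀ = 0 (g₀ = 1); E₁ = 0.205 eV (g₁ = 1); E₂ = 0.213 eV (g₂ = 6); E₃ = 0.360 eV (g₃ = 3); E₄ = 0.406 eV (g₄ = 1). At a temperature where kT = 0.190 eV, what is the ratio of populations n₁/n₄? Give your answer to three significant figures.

n₁/n₄ = (g₁/g₄) exp[−(E₁−E₄)/kT] = (1/1) × exp(−(-0.201 eV)/(0.190 eV)) = (1/1) × exp(1.0579) = 2.88.

2.88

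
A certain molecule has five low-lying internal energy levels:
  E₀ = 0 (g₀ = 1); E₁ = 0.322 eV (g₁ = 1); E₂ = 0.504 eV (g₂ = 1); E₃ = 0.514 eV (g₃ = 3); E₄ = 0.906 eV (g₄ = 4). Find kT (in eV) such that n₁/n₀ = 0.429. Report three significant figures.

0.380 eV

n₁/n₀ = (g₁/g₀) exp[−(E₁−E₀)/kT] = 0.429.
⇒ (E₁−E₀)/kT = ln((1/1)/0.429) = ln(2.3310) = 0.84630.
kT = 0.322 eV / 0.84630 = 0.380 eV.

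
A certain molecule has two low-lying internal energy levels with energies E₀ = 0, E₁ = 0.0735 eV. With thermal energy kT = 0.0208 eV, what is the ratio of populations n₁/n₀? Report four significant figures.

n₁/n₀ = exp[−(E₁−E₀)/kT] = exp(−(0.0735 eV)/(0.0208 eV)) = exp(-3.53365) = 0.02920.

0.02920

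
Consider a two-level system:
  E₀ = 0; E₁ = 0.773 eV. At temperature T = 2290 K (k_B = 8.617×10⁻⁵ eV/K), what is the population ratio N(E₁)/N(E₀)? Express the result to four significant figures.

0.01989

k_BT = 8.617×10⁻⁵ × 2290 K = 0.197329 eV.
n₁/n₀ = exp[−(E₁−E₀)/kT] = exp(−(0.773 eV)/(0.197329 eV)) = exp(-3.91732) = 0.01989.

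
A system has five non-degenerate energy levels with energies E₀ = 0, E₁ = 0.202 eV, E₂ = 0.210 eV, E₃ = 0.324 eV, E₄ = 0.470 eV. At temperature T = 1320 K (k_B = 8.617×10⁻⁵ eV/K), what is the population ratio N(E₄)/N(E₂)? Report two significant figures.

k_BT = 8.617×10⁻⁵ × 1320 K = 0.1137 eV.
n₄/n₂ = exp[−(E₄−E₂)/kT] = exp(−(0.260 eV)/(0.1137 eV)) = exp(-2.287) = 0.10.

0.10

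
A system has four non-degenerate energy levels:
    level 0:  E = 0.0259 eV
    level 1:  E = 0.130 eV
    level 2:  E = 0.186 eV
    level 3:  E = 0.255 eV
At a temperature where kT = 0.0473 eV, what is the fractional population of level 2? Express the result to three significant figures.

0.0294

Eᵢ/kT = 0.54757, 2.7484, 3.9323, 5.3911.
Z = Σ e^(−Eᵢ/kT) = e^(−0.54757) + e^(−2.7484) + e^(−3.9323) + e^(−5.3911) = 0.57835 + 0.064030 + 0.019599 + 0.0045570 = 0.66654.
P₂ = e^(−E₂/kT) / Z = 0.019599/0.66654 = 0.0294.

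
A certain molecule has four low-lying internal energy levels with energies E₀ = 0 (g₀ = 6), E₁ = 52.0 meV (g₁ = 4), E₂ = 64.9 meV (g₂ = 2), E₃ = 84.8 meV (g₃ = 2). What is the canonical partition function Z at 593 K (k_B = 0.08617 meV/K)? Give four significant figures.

k_BT = 0.08617 × 593 K = 51.0988 meV.
Eᵢ/kT = 0, 1.01764, 1.27009, 1.65953.
Z = Σ gᵢe^(−Eᵢ/kT) = 6·e^(−0) + 4·e^(−1.01764) + 2·e^(−1.27009) + 2·e^(−1.65953) = 6.00000 + 1.44579 + 0.561613 + 0.380457 = 8.38786.

Z = 8.388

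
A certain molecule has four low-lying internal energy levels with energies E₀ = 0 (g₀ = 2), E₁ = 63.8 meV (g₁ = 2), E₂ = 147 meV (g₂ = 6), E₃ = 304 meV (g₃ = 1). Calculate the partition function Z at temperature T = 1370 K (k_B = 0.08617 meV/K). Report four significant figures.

k_BT = 0.08617 × 1370 K = 118.053 meV.
Eᵢ/kT = 0, 0.540435, 1.24520, 2.57511.
Z = Σ gᵢe^(−Eᵢ/kT) = 2·e^(−0) + 2·e^(−0.540435) + 6·e^(−1.24520) + 1·e^(−2.57511) = 2.00000 + 1.16499 + 1.72730 + 0.0761454 = 4.96844.

Z = 4.968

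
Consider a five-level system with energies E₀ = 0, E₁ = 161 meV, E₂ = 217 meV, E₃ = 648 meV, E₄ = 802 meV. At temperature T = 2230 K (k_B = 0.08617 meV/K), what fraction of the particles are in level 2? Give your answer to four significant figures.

0.1790

k_BT = 0.08617 × 2230 K = 192.159 meV.
Eᵢ/kT = 0, 0.837848, 1.12927, 3.37221, 4.17363.
Z = Σ e^(−Eᵢ/kT) = e^(−0) + e^(−0.837848) + e^(−1.12927) + e^(−3.37221) + e^(−4.17363) = 1.00000 + 0.432641 + 0.323269 + 0.0343137 + 0.0153963 = 1.80562.
P₂ = e^(−E₂/kT) / Z = 0.323269/1.80562 = 0.1790.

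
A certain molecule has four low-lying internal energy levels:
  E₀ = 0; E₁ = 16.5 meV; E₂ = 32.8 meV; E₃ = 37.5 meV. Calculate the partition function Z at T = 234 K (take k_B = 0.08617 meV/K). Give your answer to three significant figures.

k_BT = 0.08617 × 234 K = 20.164 meV.
Eᵢ/kT = 0, 0.81829, 1.6267, 1.8598.
Z = Σ e^(−Eᵢ/kT) = e^(−0) + e^(−0.81829) + e^(−1.6267) + e^(−1.8598) = 1.0000 + 0.44119 + 0.19658 + 0.15570 = 1.7935.

Z = 1.79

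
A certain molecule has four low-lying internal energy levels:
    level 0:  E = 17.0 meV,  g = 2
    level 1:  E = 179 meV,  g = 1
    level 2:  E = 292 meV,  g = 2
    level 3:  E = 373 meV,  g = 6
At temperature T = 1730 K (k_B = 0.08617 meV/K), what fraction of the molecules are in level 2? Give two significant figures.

k_BT = 0.08617 × 1730 K = 149.1 meV.
Eᵢ/kT = 0.1140, 1.201, 1.958, 2.502.
Z = Σ gᵢe^(−Eᵢ/kT) = 2·e^(−0.1140) + 1·e^(−1.201) + 2·e^(−1.958) + 6·e^(−2.502) = 1.785 + 0.3009 + 0.2823 + 0.4915 = 2.860.
P₂ = g₂ e^(−E₂/kT) / Z = 0.2823/2.860 = 0.099.

0.099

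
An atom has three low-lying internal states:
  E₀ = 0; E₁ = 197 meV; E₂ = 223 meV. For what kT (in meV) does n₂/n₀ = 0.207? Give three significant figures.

142 meV

n₂/n₀ = exp[−(E₂−E₀)/kT] = 0.207.
⇒ (E₂−E₀)/kT = ln(1/0.207) = ln(4.8309) = 1.5750.
kT = 223 meV / 1.5750 = 142 meV.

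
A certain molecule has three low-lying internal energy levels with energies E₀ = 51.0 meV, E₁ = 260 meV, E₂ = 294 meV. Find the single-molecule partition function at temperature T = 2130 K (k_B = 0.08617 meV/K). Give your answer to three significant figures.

k_BT = 0.08617 × 2130 K = 183.54 meV.
Eᵢ/kT = 0.27787, 1.4166, 1.6018.
Z = Σ e^(−Eᵢ/kT) = e^(−0.27787) + e^(−1.4166) + e^(−1.6018) = 0.75740 + 0.24254 + 0.20153 = 1.2015.

Z = 1.20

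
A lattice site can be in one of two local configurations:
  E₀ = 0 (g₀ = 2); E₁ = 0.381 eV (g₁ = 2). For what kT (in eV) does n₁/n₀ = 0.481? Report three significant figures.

n₁/n₀ = (g₁/g₀) exp[−(E₁−E₀)/kT] = 0.481.
⇒ (E₁−E₀)/kT = ln((2/2)/0.481) = ln(2.0790) = 0.73189.
kT = 0.381 eV / 0.73189 = 0.521 eV.

0.521 eV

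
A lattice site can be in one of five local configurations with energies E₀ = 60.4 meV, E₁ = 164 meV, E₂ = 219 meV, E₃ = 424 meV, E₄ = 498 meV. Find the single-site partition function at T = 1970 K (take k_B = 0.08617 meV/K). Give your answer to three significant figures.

Z = 1.49

k_BT = 0.08617 × 1970 K = 169.75 meV.
Eᵢ/kT = 0.35582, 0.96613, 1.2901, 2.4978, 2.9337.
Z = Σ e^(−Eᵢ/kT) = e^(−0.35582) + e^(−0.96613) + e^(−1.2901) + e^(−2.4978) + e^(−2.9337) = 0.70060 + 0.38055 + 0.27524 + 0.082266 + 0.053200 = 1.4919.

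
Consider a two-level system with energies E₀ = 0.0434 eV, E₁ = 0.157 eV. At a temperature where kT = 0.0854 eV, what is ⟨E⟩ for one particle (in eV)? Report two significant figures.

Eᵢ/kT = 0.5082, 1.838.
Z = Σ e^(−Eᵢ/kT) = e^(−0.5082) + e^(−1.838) = 0.6016 + 0.1591 = 0.7607.
⟨E⟩ = Σ Eᵢ e^(−Eᵢ/kT) / Z = (0.0434·0.6016 + 0.157·0.1591) / 0.7607 = 0.067 eV.

0.067 eV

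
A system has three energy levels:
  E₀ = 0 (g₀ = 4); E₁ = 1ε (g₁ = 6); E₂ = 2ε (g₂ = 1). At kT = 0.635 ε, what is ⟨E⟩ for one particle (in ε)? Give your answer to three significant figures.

Eᵢ/kT = 0, 1.5748, 3.1496.
Z = Σ gᵢe^(−Eᵢ/kT) = 4·e^(−0) + 6·e^(−1.5748) + 1·e^(−3.1496) = 4.0000 + 1.2423 + 0.042869 = 5.2852.
⟨E⟩ = Σ Eᵢ gᵢe^(−Eᵢ/kT) / Z = (0·4.0000 + 1·1.2423 + 2·0.042869) / 5.2852 = 0.251 ε.

0.251 ε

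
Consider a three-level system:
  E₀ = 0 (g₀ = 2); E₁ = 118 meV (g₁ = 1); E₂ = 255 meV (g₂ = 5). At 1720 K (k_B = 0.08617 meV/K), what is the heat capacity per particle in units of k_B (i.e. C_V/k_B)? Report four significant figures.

0.5551

k_BT = 0.08617 × 1720 K = 148.212 meV.
Eᵢ/kT = 0, 0.796157, 1.72051.
Z = Σ gᵢe^(−Eᵢ/kT) = 2·e^(−0) + 1·e^(−0.796157) + 5·e^(−1.72051) = 2.00000 + 0.451059 + 0.894874 = 3.34593.
⟨E⟩ = 84.1075 meV, ⟨E²⟩ = 19268.1 meV².
C_V/k_B = (⟨E²⟩ − ⟨E⟩²)/(kT)² = (19268.1 − 7074.07)/21966.8 = 0.5551.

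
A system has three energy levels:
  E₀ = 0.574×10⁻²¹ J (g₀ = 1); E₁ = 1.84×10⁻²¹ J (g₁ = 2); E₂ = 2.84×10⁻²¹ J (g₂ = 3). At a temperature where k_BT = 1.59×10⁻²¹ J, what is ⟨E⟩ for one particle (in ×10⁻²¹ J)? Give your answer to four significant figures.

Eᵢ/kT = 0.361006, 1.15723, 1.78616.
Z = Σ gᵢe^(−Eᵢ/kT) = 1·e^(−0.361006) + 2·e^(−1.15723) + 3·e^(−1.78616) = 0.696975 + 0.628711 + 0.502808 = 1.82849.
⟨E⟩ = Σ Eᵢ gᵢe^(−Eᵢ/kT) / Z = (0.574·0.696975 + 1.84·0.628711 + 2.84·0.502808) / 1.82849 = 1.632 ×10⁻²¹ J.

1.632 ×10⁻²¹ J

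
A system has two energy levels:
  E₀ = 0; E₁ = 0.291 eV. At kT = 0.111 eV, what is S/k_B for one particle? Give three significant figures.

Eᵢ/kT = 0, 2.6216.
Z = Σ e^(−Eᵢ/kT) = e^(−0) + e^(−2.6216) = 1.0000 + 0.072686 = 1.0727.
⟨E⟩ = Σ EᵢPᵢ = 0.019718 eV.
S/k_B = ln Z + ⟨E⟩/kT = ln(1.0727) + 0.019718/0.111 = 0.070179 + 0.17764 = 0.248.

0.248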